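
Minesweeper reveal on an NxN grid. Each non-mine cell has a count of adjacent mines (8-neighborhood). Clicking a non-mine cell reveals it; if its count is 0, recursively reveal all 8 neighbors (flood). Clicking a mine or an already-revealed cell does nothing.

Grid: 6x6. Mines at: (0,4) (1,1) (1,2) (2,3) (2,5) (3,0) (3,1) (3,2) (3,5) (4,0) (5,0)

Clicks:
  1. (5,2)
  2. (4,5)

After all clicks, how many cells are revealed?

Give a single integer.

Answer: 10

Derivation:
Click 1 (5,2) count=0: revealed 10 new [(4,1) (4,2) (4,3) (4,4) (4,5) (5,1) (5,2) (5,3) (5,4) (5,5)] -> total=10
Click 2 (4,5) count=1: revealed 0 new [(none)] -> total=10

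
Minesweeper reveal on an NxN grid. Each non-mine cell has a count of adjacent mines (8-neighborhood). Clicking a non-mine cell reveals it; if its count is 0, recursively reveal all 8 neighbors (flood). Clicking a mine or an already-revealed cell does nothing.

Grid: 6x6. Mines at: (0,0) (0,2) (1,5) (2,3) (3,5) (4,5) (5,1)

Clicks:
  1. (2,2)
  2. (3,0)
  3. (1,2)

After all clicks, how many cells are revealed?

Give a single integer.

Answer: 12

Derivation:
Click 1 (2,2) count=1: revealed 1 new [(2,2)] -> total=1
Click 2 (3,0) count=0: revealed 11 new [(1,0) (1,1) (1,2) (2,0) (2,1) (3,0) (3,1) (3,2) (4,0) (4,1) (4,2)] -> total=12
Click 3 (1,2) count=2: revealed 0 new [(none)] -> total=12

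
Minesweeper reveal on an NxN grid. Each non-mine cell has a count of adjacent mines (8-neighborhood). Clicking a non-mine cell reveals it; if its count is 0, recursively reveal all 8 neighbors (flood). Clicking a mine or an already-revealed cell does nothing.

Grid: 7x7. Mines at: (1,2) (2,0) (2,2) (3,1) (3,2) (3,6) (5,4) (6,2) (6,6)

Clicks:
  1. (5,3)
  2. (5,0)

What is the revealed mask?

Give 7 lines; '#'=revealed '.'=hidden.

Click 1 (5,3) count=2: revealed 1 new [(5,3)] -> total=1
Click 2 (5,0) count=0: revealed 6 new [(4,0) (4,1) (5,0) (5,1) (6,0) (6,1)] -> total=7

Answer: .......
.......
.......
.......
##.....
##.#...
##.....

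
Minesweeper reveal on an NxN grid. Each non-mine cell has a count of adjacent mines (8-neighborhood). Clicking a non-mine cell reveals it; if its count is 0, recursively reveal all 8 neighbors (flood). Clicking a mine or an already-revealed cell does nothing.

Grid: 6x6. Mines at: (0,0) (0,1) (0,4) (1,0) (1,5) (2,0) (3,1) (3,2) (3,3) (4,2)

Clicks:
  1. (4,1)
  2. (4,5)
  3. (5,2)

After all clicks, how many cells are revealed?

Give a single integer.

Answer: 12

Derivation:
Click 1 (4,1) count=3: revealed 1 new [(4,1)] -> total=1
Click 2 (4,5) count=0: revealed 10 new [(2,4) (2,5) (3,4) (3,5) (4,3) (4,4) (4,5) (5,3) (5,4) (5,5)] -> total=11
Click 3 (5,2) count=1: revealed 1 new [(5,2)] -> total=12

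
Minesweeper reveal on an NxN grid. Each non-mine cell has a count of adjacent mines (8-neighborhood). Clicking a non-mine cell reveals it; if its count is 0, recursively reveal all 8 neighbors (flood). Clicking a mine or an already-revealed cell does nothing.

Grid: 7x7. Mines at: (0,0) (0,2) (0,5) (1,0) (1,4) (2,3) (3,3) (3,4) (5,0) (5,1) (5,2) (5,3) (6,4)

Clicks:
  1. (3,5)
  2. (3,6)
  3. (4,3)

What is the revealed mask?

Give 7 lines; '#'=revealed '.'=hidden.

Click 1 (3,5) count=1: revealed 1 new [(3,5)] -> total=1
Click 2 (3,6) count=0: revealed 11 new [(1,5) (1,6) (2,5) (2,6) (3,6) (4,5) (4,6) (5,5) (5,6) (6,5) (6,6)] -> total=12
Click 3 (4,3) count=4: revealed 1 new [(4,3)] -> total=13

Answer: .......
.....##
.....##
.....##
...#.##
.....##
.....##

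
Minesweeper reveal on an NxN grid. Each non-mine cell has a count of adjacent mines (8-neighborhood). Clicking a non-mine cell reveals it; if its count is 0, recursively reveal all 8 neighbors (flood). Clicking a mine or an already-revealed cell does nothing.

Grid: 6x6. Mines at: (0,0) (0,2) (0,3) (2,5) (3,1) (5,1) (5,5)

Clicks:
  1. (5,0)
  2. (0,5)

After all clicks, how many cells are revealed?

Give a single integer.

Click 1 (5,0) count=1: revealed 1 new [(5,0)] -> total=1
Click 2 (0,5) count=0: revealed 4 new [(0,4) (0,5) (1,4) (1,5)] -> total=5

Answer: 5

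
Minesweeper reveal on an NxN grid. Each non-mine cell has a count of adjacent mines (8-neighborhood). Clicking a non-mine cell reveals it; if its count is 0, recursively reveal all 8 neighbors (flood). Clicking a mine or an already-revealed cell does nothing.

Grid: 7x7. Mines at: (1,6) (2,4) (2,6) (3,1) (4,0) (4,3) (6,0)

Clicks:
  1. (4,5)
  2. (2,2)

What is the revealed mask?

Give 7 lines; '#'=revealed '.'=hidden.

Click 1 (4,5) count=0: revealed 18 new [(3,4) (3,5) (3,6) (4,4) (4,5) (4,6) (5,1) (5,2) (5,3) (5,4) (5,5) (5,6) (6,1) (6,2) (6,3) (6,4) (6,5) (6,6)] -> total=18
Click 2 (2,2) count=1: revealed 1 new [(2,2)] -> total=19

Answer: .......
.......
..#....
....###
....###
.######
.######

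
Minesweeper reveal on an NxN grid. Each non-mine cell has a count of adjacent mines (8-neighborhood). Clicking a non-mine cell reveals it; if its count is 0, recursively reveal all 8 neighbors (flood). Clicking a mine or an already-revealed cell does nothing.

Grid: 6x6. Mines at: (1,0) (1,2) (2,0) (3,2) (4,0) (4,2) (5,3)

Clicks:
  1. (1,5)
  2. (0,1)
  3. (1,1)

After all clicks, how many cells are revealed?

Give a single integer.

Answer: 19

Derivation:
Click 1 (1,5) count=0: revealed 17 new [(0,3) (0,4) (0,5) (1,3) (1,4) (1,5) (2,3) (2,4) (2,5) (3,3) (3,4) (3,5) (4,3) (4,4) (4,5) (5,4) (5,5)] -> total=17
Click 2 (0,1) count=2: revealed 1 new [(0,1)] -> total=18
Click 3 (1,1) count=3: revealed 1 new [(1,1)] -> total=19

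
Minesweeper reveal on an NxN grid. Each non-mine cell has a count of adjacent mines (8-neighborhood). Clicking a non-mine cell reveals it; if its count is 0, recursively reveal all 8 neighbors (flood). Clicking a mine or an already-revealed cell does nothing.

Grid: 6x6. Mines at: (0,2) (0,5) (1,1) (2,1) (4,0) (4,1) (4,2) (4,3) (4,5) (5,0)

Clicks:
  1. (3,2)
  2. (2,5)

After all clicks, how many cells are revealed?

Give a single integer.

Click 1 (3,2) count=4: revealed 1 new [(3,2)] -> total=1
Click 2 (2,5) count=0: revealed 11 new [(1,2) (1,3) (1,4) (1,5) (2,2) (2,3) (2,4) (2,5) (3,3) (3,4) (3,5)] -> total=12

Answer: 12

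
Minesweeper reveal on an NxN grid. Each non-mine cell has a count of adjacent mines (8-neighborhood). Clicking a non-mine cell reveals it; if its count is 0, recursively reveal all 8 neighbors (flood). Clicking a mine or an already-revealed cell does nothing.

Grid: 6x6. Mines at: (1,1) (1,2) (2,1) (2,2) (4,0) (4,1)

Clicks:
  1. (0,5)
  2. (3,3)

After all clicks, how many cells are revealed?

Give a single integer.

Click 1 (0,5) count=0: revealed 21 new [(0,3) (0,4) (0,5) (1,3) (1,4) (1,5) (2,3) (2,4) (2,5) (3,2) (3,3) (3,4) (3,5) (4,2) (4,3) (4,4) (4,5) (5,2) (5,3) (5,4) (5,5)] -> total=21
Click 2 (3,3) count=1: revealed 0 new [(none)] -> total=21

Answer: 21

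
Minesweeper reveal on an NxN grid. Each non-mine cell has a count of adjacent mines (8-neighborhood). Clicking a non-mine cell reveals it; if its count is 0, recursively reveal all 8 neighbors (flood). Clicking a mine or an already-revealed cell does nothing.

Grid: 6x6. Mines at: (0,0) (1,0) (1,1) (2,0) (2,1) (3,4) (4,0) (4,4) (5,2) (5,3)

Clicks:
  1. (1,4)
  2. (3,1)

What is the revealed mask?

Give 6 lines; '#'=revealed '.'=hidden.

Answer: ..####
..####
..####
.#....
......
......

Derivation:
Click 1 (1,4) count=0: revealed 12 new [(0,2) (0,3) (0,4) (0,5) (1,2) (1,3) (1,4) (1,5) (2,2) (2,3) (2,4) (2,5)] -> total=12
Click 2 (3,1) count=3: revealed 1 new [(3,1)] -> total=13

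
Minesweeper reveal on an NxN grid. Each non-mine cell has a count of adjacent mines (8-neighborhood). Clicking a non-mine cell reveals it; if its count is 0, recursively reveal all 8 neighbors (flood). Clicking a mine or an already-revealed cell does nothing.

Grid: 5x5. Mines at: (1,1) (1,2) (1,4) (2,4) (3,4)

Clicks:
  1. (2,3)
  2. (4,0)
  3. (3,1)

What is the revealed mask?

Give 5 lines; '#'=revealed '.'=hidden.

Answer: .....
.....
####.
####.
####.

Derivation:
Click 1 (2,3) count=4: revealed 1 new [(2,3)] -> total=1
Click 2 (4,0) count=0: revealed 11 new [(2,0) (2,1) (2,2) (3,0) (3,1) (3,2) (3,3) (4,0) (4,1) (4,2) (4,3)] -> total=12
Click 3 (3,1) count=0: revealed 0 new [(none)] -> total=12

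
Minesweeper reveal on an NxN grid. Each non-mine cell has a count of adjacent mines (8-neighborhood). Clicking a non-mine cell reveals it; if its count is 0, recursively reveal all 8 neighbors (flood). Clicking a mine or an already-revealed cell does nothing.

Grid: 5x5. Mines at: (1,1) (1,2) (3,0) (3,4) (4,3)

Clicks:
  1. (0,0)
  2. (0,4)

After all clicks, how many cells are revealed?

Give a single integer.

Click 1 (0,0) count=1: revealed 1 new [(0,0)] -> total=1
Click 2 (0,4) count=0: revealed 6 new [(0,3) (0,4) (1,3) (1,4) (2,3) (2,4)] -> total=7

Answer: 7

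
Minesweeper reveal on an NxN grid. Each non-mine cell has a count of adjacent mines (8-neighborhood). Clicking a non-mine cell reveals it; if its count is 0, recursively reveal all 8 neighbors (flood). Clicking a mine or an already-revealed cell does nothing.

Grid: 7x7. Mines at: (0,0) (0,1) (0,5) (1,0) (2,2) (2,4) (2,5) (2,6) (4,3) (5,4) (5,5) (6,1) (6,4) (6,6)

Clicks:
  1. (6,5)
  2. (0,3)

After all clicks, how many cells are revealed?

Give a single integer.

Answer: 7

Derivation:
Click 1 (6,5) count=4: revealed 1 new [(6,5)] -> total=1
Click 2 (0,3) count=0: revealed 6 new [(0,2) (0,3) (0,4) (1,2) (1,3) (1,4)] -> total=7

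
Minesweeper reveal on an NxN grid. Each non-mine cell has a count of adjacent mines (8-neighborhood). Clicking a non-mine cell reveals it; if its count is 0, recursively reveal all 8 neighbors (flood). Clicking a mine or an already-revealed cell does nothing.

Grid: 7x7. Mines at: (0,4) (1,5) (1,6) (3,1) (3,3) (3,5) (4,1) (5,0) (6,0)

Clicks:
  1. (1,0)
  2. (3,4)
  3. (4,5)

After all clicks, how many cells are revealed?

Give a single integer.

Click 1 (1,0) count=0: revealed 12 new [(0,0) (0,1) (0,2) (0,3) (1,0) (1,1) (1,2) (1,3) (2,0) (2,1) (2,2) (2,3)] -> total=12
Click 2 (3,4) count=2: revealed 1 new [(3,4)] -> total=13
Click 3 (4,5) count=1: revealed 1 new [(4,5)] -> total=14

Answer: 14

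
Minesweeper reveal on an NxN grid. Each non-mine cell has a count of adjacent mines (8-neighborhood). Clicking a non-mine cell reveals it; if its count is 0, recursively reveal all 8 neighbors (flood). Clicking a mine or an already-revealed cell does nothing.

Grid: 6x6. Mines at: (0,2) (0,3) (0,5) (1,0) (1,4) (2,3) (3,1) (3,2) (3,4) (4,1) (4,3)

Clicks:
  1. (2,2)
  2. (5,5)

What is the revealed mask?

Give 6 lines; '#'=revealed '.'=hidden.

Click 1 (2,2) count=3: revealed 1 new [(2,2)] -> total=1
Click 2 (5,5) count=0: revealed 4 new [(4,4) (4,5) (5,4) (5,5)] -> total=5

Answer: ......
......
..#...
......
....##
....##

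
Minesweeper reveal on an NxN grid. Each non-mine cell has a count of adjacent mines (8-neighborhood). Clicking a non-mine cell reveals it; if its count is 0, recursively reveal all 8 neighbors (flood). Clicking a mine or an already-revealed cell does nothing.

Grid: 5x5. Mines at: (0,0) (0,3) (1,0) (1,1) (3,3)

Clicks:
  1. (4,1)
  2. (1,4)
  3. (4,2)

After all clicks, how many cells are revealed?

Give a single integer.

Answer: 10

Derivation:
Click 1 (4,1) count=0: revealed 9 new [(2,0) (2,1) (2,2) (3,0) (3,1) (3,2) (4,0) (4,1) (4,2)] -> total=9
Click 2 (1,4) count=1: revealed 1 new [(1,4)] -> total=10
Click 3 (4,2) count=1: revealed 0 new [(none)] -> total=10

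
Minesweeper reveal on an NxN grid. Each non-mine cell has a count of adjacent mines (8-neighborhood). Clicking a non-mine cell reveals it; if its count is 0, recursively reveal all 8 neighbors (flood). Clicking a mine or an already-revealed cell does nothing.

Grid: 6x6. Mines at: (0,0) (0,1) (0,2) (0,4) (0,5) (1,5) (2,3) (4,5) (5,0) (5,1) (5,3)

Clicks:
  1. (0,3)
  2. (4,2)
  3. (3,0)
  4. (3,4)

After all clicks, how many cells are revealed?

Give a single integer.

Answer: 14

Derivation:
Click 1 (0,3) count=2: revealed 1 new [(0,3)] -> total=1
Click 2 (4,2) count=2: revealed 1 new [(4,2)] -> total=2
Click 3 (3,0) count=0: revealed 11 new [(1,0) (1,1) (1,2) (2,0) (2,1) (2,2) (3,0) (3,1) (3,2) (4,0) (4,1)] -> total=13
Click 4 (3,4) count=2: revealed 1 new [(3,4)] -> total=14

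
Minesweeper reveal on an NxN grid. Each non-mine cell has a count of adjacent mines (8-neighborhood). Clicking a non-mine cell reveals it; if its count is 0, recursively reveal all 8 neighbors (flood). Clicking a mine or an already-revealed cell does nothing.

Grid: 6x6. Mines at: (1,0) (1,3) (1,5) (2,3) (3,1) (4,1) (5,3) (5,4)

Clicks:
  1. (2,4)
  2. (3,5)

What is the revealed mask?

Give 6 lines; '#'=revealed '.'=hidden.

Answer: ......
......
....##
....##
....##
......

Derivation:
Click 1 (2,4) count=3: revealed 1 new [(2,4)] -> total=1
Click 2 (3,5) count=0: revealed 5 new [(2,5) (3,4) (3,5) (4,4) (4,5)] -> total=6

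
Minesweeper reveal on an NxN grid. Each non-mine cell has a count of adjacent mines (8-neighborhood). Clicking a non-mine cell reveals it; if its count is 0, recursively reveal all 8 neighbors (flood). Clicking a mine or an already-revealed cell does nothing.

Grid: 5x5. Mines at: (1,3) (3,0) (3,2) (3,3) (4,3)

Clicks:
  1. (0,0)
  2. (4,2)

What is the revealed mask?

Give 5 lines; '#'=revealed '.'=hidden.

Answer: ###..
###..
###..
.....
..#..

Derivation:
Click 1 (0,0) count=0: revealed 9 new [(0,0) (0,1) (0,2) (1,0) (1,1) (1,2) (2,0) (2,1) (2,2)] -> total=9
Click 2 (4,2) count=3: revealed 1 new [(4,2)] -> total=10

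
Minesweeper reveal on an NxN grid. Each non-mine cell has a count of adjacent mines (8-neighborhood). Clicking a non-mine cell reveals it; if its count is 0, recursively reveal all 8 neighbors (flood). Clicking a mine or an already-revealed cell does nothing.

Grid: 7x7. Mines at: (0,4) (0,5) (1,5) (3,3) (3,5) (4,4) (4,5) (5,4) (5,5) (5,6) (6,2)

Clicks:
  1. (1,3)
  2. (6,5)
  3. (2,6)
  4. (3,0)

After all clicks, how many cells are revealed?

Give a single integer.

Answer: 25

Derivation:
Click 1 (1,3) count=1: revealed 1 new [(1,3)] -> total=1
Click 2 (6,5) count=3: revealed 1 new [(6,5)] -> total=2
Click 3 (2,6) count=2: revealed 1 new [(2,6)] -> total=3
Click 4 (3,0) count=0: revealed 22 new [(0,0) (0,1) (0,2) (0,3) (1,0) (1,1) (1,2) (2,0) (2,1) (2,2) (2,3) (3,0) (3,1) (3,2) (4,0) (4,1) (4,2) (5,0) (5,1) (5,2) (6,0) (6,1)] -> total=25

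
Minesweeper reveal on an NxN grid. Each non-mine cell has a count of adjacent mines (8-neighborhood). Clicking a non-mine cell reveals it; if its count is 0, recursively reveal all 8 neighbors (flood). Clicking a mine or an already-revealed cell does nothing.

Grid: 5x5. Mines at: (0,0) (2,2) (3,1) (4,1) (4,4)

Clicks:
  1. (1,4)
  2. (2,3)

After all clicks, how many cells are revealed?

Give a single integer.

Click 1 (1,4) count=0: revealed 12 new [(0,1) (0,2) (0,3) (0,4) (1,1) (1,2) (1,3) (1,4) (2,3) (2,4) (3,3) (3,4)] -> total=12
Click 2 (2,3) count=1: revealed 0 new [(none)] -> total=12

Answer: 12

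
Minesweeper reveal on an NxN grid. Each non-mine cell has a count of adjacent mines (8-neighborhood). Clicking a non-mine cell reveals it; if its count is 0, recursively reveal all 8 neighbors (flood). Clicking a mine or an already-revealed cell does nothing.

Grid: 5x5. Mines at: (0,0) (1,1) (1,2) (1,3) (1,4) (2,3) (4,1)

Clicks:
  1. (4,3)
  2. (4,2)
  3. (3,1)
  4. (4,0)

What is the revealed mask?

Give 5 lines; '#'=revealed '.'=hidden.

Answer: .....
.....
.....
.####
#.###

Derivation:
Click 1 (4,3) count=0: revealed 6 new [(3,2) (3,3) (3,4) (4,2) (4,3) (4,4)] -> total=6
Click 2 (4,2) count=1: revealed 0 new [(none)] -> total=6
Click 3 (3,1) count=1: revealed 1 new [(3,1)] -> total=7
Click 4 (4,0) count=1: revealed 1 new [(4,0)] -> total=8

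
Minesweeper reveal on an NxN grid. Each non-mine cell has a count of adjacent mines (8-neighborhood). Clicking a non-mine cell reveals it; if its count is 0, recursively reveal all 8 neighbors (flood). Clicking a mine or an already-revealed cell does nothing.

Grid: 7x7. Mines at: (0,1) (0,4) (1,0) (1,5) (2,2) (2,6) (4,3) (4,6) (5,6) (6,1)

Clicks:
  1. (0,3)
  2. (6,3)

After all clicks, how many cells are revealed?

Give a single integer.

Answer: 9

Derivation:
Click 1 (0,3) count=1: revealed 1 new [(0,3)] -> total=1
Click 2 (6,3) count=0: revealed 8 new [(5,2) (5,3) (5,4) (5,5) (6,2) (6,3) (6,4) (6,5)] -> total=9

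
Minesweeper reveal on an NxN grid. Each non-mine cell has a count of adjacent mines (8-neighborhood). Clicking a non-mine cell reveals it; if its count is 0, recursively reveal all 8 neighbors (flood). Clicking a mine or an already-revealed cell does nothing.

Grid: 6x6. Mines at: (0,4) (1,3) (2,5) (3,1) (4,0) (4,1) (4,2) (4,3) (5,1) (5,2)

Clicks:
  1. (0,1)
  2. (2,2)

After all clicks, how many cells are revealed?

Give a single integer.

Answer: 9

Derivation:
Click 1 (0,1) count=0: revealed 9 new [(0,0) (0,1) (0,2) (1,0) (1,1) (1,2) (2,0) (2,1) (2,2)] -> total=9
Click 2 (2,2) count=2: revealed 0 new [(none)] -> total=9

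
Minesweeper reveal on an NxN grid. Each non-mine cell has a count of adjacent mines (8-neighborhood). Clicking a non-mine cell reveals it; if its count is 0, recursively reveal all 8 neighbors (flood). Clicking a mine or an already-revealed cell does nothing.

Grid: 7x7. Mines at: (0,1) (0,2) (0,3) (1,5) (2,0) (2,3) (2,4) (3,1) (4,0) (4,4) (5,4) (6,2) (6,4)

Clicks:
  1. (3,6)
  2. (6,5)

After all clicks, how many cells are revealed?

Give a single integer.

Click 1 (3,6) count=0: revealed 10 new [(2,5) (2,6) (3,5) (3,6) (4,5) (4,6) (5,5) (5,6) (6,5) (6,6)] -> total=10
Click 2 (6,5) count=2: revealed 0 new [(none)] -> total=10

Answer: 10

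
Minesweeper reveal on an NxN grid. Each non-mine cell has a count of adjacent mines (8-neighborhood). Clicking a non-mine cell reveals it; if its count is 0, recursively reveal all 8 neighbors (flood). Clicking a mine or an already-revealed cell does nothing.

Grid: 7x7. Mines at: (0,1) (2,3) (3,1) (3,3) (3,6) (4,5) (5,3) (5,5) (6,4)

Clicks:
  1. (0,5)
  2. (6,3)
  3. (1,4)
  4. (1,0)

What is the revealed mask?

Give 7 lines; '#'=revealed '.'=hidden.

Answer: ..#####
#.#####
....###
.......
.......
.......
...#...

Derivation:
Click 1 (0,5) count=0: revealed 13 new [(0,2) (0,3) (0,4) (0,5) (0,6) (1,2) (1,3) (1,4) (1,5) (1,6) (2,4) (2,5) (2,6)] -> total=13
Click 2 (6,3) count=2: revealed 1 new [(6,3)] -> total=14
Click 3 (1,4) count=1: revealed 0 new [(none)] -> total=14
Click 4 (1,0) count=1: revealed 1 new [(1,0)] -> total=15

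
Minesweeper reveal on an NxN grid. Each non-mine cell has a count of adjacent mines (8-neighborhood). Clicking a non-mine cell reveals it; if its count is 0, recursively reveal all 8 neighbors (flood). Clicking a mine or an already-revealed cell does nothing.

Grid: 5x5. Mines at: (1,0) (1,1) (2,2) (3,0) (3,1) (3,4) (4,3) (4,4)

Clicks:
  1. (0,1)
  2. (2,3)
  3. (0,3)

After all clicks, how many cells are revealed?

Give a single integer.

Answer: 9

Derivation:
Click 1 (0,1) count=2: revealed 1 new [(0,1)] -> total=1
Click 2 (2,3) count=2: revealed 1 new [(2,3)] -> total=2
Click 3 (0,3) count=0: revealed 7 new [(0,2) (0,3) (0,4) (1,2) (1,3) (1,4) (2,4)] -> total=9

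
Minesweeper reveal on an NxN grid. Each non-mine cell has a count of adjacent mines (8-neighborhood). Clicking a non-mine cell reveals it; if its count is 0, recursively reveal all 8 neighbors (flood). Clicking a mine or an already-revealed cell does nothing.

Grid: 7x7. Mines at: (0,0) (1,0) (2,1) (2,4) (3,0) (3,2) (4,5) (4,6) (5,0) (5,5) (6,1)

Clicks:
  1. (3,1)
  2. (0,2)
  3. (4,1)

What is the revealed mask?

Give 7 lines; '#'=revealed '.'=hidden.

Click 1 (3,1) count=3: revealed 1 new [(3,1)] -> total=1
Click 2 (0,2) count=0: revealed 16 new [(0,1) (0,2) (0,3) (0,4) (0,5) (0,6) (1,1) (1,2) (1,3) (1,4) (1,5) (1,6) (2,5) (2,6) (3,5) (3,6)] -> total=17
Click 3 (4,1) count=3: revealed 1 new [(4,1)] -> total=18

Answer: .######
.######
.....##
.#...##
.#.....
.......
.......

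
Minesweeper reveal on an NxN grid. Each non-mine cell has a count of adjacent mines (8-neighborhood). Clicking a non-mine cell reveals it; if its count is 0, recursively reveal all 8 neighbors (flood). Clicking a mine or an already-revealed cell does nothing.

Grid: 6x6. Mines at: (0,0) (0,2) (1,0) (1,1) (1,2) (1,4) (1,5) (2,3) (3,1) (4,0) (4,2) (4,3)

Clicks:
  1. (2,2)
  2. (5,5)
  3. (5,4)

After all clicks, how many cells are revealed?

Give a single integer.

Answer: 9

Derivation:
Click 1 (2,2) count=4: revealed 1 new [(2,2)] -> total=1
Click 2 (5,5) count=0: revealed 8 new [(2,4) (2,5) (3,4) (3,5) (4,4) (4,5) (5,4) (5,5)] -> total=9
Click 3 (5,4) count=1: revealed 0 new [(none)] -> total=9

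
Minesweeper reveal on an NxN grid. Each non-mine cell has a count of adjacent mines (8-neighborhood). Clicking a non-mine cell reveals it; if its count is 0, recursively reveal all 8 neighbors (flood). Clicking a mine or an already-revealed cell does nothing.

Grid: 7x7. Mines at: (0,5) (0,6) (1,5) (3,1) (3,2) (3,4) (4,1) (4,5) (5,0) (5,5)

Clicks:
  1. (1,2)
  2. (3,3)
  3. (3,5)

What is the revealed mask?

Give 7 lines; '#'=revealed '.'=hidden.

Answer: #####..
#####..
#####..
...#.#.
.......
.......
.......

Derivation:
Click 1 (1,2) count=0: revealed 15 new [(0,0) (0,1) (0,2) (0,3) (0,4) (1,0) (1,1) (1,2) (1,3) (1,4) (2,0) (2,1) (2,2) (2,3) (2,4)] -> total=15
Click 2 (3,3) count=2: revealed 1 new [(3,3)] -> total=16
Click 3 (3,5) count=2: revealed 1 new [(3,5)] -> total=17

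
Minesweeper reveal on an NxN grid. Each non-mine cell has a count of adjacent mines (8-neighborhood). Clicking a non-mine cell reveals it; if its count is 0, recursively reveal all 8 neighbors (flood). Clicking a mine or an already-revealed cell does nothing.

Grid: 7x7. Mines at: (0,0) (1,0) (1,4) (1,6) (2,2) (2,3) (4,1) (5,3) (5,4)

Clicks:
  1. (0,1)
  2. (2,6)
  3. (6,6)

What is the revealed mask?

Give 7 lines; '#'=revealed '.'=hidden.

Click 1 (0,1) count=2: revealed 1 new [(0,1)] -> total=1
Click 2 (2,6) count=1: revealed 1 new [(2,6)] -> total=2
Click 3 (6,6) count=0: revealed 12 new [(2,4) (2,5) (3,4) (3,5) (3,6) (4,4) (4,5) (4,6) (5,5) (5,6) (6,5) (6,6)] -> total=14

Answer: .#.....
.......
....###
....###
....###
.....##
.....##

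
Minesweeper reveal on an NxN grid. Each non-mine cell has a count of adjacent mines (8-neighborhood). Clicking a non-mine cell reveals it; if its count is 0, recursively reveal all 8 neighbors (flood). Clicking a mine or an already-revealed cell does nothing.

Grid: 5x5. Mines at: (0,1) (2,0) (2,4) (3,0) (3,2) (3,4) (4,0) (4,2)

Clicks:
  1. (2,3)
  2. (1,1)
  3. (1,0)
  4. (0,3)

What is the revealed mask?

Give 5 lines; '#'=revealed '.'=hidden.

Click 1 (2,3) count=3: revealed 1 new [(2,3)] -> total=1
Click 2 (1,1) count=2: revealed 1 new [(1,1)] -> total=2
Click 3 (1,0) count=2: revealed 1 new [(1,0)] -> total=3
Click 4 (0,3) count=0: revealed 6 new [(0,2) (0,3) (0,4) (1,2) (1,3) (1,4)] -> total=9

Answer: ..###
#####
...#.
.....
.....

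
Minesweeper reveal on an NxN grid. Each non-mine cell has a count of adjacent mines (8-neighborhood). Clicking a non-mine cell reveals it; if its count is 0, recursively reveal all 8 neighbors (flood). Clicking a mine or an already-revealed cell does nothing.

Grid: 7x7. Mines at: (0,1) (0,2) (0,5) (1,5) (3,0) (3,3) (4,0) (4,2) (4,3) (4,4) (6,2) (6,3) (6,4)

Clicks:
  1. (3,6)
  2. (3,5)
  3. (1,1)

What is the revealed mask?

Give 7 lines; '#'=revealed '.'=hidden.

Click 1 (3,6) count=0: revealed 10 new [(2,5) (2,6) (3,5) (3,6) (4,5) (4,6) (5,5) (5,6) (6,5) (6,6)] -> total=10
Click 2 (3,5) count=1: revealed 0 new [(none)] -> total=10
Click 3 (1,1) count=2: revealed 1 new [(1,1)] -> total=11

Answer: .......
.#.....
.....##
.....##
.....##
.....##
.....##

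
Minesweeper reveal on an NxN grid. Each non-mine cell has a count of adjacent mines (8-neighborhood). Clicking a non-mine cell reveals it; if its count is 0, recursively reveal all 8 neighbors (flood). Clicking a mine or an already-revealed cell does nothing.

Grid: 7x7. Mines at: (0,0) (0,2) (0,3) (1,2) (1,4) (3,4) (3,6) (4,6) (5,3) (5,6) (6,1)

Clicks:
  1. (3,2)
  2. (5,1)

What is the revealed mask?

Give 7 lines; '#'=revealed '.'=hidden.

Click 1 (3,2) count=0: revealed 17 new [(1,0) (1,1) (2,0) (2,1) (2,2) (2,3) (3,0) (3,1) (3,2) (3,3) (4,0) (4,1) (4,2) (4,3) (5,0) (5,1) (5,2)] -> total=17
Click 2 (5,1) count=1: revealed 0 new [(none)] -> total=17

Answer: .......
##.....
####...
####...
####...
###....
.......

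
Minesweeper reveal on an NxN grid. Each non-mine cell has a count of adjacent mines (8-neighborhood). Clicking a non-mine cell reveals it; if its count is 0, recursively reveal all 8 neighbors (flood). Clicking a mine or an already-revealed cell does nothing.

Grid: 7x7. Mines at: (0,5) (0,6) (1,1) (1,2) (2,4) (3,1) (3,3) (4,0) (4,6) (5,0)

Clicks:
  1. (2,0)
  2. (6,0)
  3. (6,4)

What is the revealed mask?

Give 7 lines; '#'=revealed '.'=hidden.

Click 1 (2,0) count=2: revealed 1 new [(2,0)] -> total=1
Click 2 (6,0) count=1: revealed 1 new [(6,0)] -> total=2
Click 3 (6,4) count=0: revealed 17 new [(4,1) (4,2) (4,3) (4,4) (4,5) (5,1) (5,2) (5,3) (5,4) (5,5) (5,6) (6,1) (6,2) (6,3) (6,4) (6,5) (6,6)] -> total=19

Answer: .......
.......
#......
.......
.#####.
.######
#######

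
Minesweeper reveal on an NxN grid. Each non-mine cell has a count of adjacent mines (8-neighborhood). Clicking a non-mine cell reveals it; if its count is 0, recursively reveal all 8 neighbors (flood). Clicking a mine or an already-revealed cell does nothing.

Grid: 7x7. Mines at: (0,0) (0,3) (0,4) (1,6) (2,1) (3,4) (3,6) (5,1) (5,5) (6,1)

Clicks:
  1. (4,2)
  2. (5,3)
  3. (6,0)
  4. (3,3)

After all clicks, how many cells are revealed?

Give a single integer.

Click 1 (4,2) count=1: revealed 1 new [(4,2)] -> total=1
Click 2 (5,3) count=0: revealed 8 new [(4,3) (4,4) (5,2) (5,3) (5,4) (6,2) (6,3) (6,4)] -> total=9
Click 3 (6,0) count=2: revealed 1 new [(6,0)] -> total=10
Click 4 (3,3) count=1: revealed 1 new [(3,3)] -> total=11

Answer: 11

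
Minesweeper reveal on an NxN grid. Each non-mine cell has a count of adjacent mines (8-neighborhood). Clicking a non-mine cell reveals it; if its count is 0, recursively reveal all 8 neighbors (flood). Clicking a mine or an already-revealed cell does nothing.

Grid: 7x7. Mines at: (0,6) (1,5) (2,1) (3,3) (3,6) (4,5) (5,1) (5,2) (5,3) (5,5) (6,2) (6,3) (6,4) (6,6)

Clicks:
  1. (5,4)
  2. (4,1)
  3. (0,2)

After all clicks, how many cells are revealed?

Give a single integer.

Answer: 15

Derivation:
Click 1 (5,4) count=5: revealed 1 new [(5,4)] -> total=1
Click 2 (4,1) count=2: revealed 1 new [(4,1)] -> total=2
Click 3 (0,2) count=0: revealed 13 new [(0,0) (0,1) (0,2) (0,3) (0,4) (1,0) (1,1) (1,2) (1,3) (1,4) (2,2) (2,3) (2,4)] -> total=15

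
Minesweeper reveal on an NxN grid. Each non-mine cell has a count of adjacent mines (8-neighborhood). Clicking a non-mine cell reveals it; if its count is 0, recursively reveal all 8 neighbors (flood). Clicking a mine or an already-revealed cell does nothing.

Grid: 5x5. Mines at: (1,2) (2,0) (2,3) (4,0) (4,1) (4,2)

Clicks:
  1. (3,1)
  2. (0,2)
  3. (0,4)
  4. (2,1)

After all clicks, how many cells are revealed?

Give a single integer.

Answer: 7

Derivation:
Click 1 (3,1) count=4: revealed 1 new [(3,1)] -> total=1
Click 2 (0,2) count=1: revealed 1 new [(0,2)] -> total=2
Click 3 (0,4) count=0: revealed 4 new [(0,3) (0,4) (1,3) (1,4)] -> total=6
Click 4 (2,1) count=2: revealed 1 new [(2,1)] -> total=7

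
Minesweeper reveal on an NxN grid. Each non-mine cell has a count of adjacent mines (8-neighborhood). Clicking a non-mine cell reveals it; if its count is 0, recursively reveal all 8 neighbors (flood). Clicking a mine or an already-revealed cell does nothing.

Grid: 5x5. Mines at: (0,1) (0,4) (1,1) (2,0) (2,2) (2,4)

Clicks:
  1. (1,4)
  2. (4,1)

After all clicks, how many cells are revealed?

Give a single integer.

Answer: 11

Derivation:
Click 1 (1,4) count=2: revealed 1 new [(1,4)] -> total=1
Click 2 (4,1) count=0: revealed 10 new [(3,0) (3,1) (3,2) (3,3) (3,4) (4,0) (4,1) (4,2) (4,3) (4,4)] -> total=11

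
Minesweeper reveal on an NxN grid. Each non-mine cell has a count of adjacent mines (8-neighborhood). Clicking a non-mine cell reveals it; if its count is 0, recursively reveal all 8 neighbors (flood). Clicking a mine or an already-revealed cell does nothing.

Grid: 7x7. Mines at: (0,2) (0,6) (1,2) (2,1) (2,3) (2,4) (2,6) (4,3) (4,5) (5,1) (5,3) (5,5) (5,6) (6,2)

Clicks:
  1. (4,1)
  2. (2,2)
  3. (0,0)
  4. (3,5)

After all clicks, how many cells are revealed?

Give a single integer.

Answer: 7

Derivation:
Click 1 (4,1) count=1: revealed 1 new [(4,1)] -> total=1
Click 2 (2,2) count=3: revealed 1 new [(2,2)] -> total=2
Click 3 (0,0) count=0: revealed 4 new [(0,0) (0,1) (1,0) (1,1)] -> total=6
Click 4 (3,5) count=3: revealed 1 new [(3,5)] -> total=7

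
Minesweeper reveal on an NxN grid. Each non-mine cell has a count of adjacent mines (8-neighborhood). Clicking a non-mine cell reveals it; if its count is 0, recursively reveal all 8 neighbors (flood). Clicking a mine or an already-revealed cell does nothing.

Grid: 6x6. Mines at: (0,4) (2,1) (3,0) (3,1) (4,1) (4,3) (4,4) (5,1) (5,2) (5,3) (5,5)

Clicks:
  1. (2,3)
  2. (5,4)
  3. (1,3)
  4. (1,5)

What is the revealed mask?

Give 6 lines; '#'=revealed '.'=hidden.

Answer: ......
..####
..####
..####
......
....#.

Derivation:
Click 1 (2,3) count=0: revealed 12 new [(1,2) (1,3) (1,4) (1,5) (2,2) (2,3) (2,4) (2,5) (3,2) (3,3) (3,4) (3,5)] -> total=12
Click 2 (5,4) count=4: revealed 1 new [(5,4)] -> total=13
Click 3 (1,3) count=1: revealed 0 new [(none)] -> total=13
Click 4 (1,5) count=1: revealed 0 new [(none)] -> total=13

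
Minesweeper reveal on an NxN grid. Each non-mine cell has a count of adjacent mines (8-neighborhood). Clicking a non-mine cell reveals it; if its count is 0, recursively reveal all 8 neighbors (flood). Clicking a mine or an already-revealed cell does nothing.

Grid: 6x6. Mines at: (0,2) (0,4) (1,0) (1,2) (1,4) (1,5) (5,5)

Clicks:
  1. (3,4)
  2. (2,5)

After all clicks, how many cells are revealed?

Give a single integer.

Click 1 (3,4) count=0: revealed 23 new [(2,0) (2,1) (2,2) (2,3) (2,4) (2,5) (3,0) (3,1) (3,2) (3,3) (3,4) (3,5) (4,0) (4,1) (4,2) (4,3) (4,4) (4,5) (5,0) (5,1) (5,2) (5,3) (5,4)] -> total=23
Click 2 (2,5) count=2: revealed 0 new [(none)] -> total=23

Answer: 23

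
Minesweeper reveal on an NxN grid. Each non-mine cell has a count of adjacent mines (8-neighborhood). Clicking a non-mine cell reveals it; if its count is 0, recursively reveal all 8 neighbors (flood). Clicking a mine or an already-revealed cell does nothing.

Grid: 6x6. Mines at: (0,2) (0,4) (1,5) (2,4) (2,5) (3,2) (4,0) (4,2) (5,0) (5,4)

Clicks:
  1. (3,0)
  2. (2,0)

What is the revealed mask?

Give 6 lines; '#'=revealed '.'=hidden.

Click 1 (3,0) count=1: revealed 1 new [(3,0)] -> total=1
Click 2 (2,0) count=0: revealed 7 new [(0,0) (0,1) (1,0) (1,1) (2,0) (2,1) (3,1)] -> total=8

Answer: ##....
##....
##....
##....
......
......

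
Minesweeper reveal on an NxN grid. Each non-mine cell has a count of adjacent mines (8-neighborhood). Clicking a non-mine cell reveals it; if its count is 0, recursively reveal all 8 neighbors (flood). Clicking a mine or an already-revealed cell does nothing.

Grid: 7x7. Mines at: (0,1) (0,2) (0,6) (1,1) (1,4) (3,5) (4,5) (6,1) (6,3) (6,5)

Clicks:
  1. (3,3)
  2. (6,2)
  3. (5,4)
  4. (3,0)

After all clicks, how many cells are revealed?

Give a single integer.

Click 1 (3,3) count=0: revealed 20 new [(2,0) (2,1) (2,2) (2,3) (2,4) (3,0) (3,1) (3,2) (3,3) (3,4) (4,0) (4,1) (4,2) (4,3) (4,4) (5,0) (5,1) (5,2) (5,3) (5,4)] -> total=20
Click 2 (6,2) count=2: revealed 1 new [(6,2)] -> total=21
Click 3 (5,4) count=3: revealed 0 new [(none)] -> total=21
Click 4 (3,0) count=0: revealed 0 new [(none)] -> total=21

Answer: 21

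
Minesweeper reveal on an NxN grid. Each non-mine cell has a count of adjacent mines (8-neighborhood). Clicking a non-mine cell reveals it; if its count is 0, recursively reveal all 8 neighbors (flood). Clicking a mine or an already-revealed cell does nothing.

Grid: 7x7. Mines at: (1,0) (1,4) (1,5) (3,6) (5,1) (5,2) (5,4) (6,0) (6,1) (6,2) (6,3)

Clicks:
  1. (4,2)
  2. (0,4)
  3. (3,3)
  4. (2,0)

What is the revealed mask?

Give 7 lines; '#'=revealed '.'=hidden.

Click 1 (4,2) count=2: revealed 1 new [(4,2)] -> total=1
Click 2 (0,4) count=2: revealed 1 new [(0,4)] -> total=2
Click 3 (3,3) count=0: revealed 23 new [(0,1) (0,2) (0,3) (1,1) (1,2) (1,3) (2,0) (2,1) (2,2) (2,3) (2,4) (2,5) (3,0) (3,1) (3,2) (3,3) (3,4) (3,5) (4,0) (4,1) (4,3) (4,4) (4,5)] -> total=25
Click 4 (2,0) count=1: revealed 0 new [(none)] -> total=25

Answer: .####..
.###...
######.
######.
######.
.......
.......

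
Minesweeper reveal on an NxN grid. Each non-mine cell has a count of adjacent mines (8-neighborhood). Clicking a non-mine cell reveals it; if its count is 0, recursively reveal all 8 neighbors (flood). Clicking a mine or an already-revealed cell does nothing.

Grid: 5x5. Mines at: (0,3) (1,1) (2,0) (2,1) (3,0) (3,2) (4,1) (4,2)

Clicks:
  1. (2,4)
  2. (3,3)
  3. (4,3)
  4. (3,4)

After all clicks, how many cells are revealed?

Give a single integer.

Answer: 8

Derivation:
Click 1 (2,4) count=0: revealed 8 new [(1,3) (1,4) (2,3) (2,4) (3,3) (3,4) (4,3) (4,4)] -> total=8
Click 2 (3,3) count=2: revealed 0 new [(none)] -> total=8
Click 3 (4,3) count=2: revealed 0 new [(none)] -> total=8
Click 4 (3,4) count=0: revealed 0 new [(none)] -> total=8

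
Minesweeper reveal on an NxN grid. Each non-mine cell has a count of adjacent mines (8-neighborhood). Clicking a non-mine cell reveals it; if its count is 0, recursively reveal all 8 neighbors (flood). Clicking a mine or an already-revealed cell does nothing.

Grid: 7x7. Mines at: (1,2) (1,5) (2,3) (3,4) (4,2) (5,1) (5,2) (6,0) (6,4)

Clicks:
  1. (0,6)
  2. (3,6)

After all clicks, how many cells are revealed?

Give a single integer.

Answer: 11

Derivation:
Click 1 (0,6) count=1: revealed 1 new [(0,6)] -> total=1
Click 2 (3,6) count=0: revealed 10 new [(2,5) (2,6) (3,5) (3,6) (4,5) (4,6) (5,5) (5,6) (6,5) (6,6)] -> total=11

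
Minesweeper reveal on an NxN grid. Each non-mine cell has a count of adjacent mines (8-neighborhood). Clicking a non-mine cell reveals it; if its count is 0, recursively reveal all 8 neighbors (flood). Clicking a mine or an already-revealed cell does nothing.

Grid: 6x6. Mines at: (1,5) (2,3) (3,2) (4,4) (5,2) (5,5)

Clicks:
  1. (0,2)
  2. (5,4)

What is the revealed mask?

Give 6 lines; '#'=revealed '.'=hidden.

Answer: #####.
#####.
###...
##....
##....
##..#.

Derivation:
Click 1 (0,2) count=0: revealed 19 new [(0,0) (0,1) (0,2) (0,3) (0,4) (1,0) (1,1) (1,2) (1,3) (1,4) (2,0) (2,1) (2,2) (3,0) (3,1) (4,0) (4,1) (5,0) (5,1)] -> total=19
Click 2 (5,4) count=2: revealed 1 new [(5,4)] -> total=20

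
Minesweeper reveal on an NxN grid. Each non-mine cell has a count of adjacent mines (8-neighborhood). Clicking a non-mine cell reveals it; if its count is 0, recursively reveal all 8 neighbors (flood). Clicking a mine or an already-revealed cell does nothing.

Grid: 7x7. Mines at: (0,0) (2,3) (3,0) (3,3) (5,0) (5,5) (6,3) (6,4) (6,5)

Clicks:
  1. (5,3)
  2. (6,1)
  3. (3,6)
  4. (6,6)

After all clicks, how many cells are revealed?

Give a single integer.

Answer: 24

Derivation:
Click 1 (5,3) count=2: revealed 1 new [(5,3)] -> total=1
Click 2 (6,1) count=1: revealed 1 new [(6,1)] -> total=2
Click 3 (3,6) count=0: revealed 21 new [(0,1) (0,2) (0,3) (0,4) (0,5) (0,6) (1,1) (1,2) (1,3) (1,4) (1,5) (1,6) (2,4) (2,5) (2,6) (3,4) (3,5) (3,6) (4,4) (4,5) (4,6)] -> total=23
Click 4 (6,6) count=2: revealed 1 new [(6,6)] -> total=24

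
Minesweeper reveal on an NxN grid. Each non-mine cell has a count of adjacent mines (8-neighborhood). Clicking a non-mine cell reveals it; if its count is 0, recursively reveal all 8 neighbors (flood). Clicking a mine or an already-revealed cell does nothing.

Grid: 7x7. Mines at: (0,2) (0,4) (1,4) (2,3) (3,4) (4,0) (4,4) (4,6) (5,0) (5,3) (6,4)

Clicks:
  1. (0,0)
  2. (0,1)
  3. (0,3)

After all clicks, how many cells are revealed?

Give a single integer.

Click 1 (0,0) count=0: revealed 11 new [(0,0) (0,1) (1,0) (1,1) (1,2) (2,0) (2,1) (2,2) (3,0) (3,1) (3,2)] -> total=11
Click 2 (0,1) count=1: revealed 0 new [(none)] -> total=11
Click 3 (0,3) count=3: revealed 1 new [(0,3)] -> total=12

Answer: 12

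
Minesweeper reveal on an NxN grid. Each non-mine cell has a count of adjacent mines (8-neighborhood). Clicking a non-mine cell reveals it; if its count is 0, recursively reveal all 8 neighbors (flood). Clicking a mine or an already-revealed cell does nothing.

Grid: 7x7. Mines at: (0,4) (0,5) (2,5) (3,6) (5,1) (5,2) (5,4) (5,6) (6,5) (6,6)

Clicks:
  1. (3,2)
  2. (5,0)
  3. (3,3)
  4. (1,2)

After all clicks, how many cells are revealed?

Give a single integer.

Answer: 25

Derivation:
Click 1 (3,2) count=0: revealed 24 new [(0,0) (0,1) (0,2) (0,3) (1,0) (1,1) (1,2) (1,3) (1,4) (2,0) (2,1) (2,2) (2,3) (2,4) (3,0) (3,1) (3,2) (3,3) (3,4) (4,0) (4,1) (4,2) (4,3) (4,4)] -> total=24
Click 2 (5,0) count=1: revealed 1 new [(5,0)] -> total=25
Click 3 (3,3) count=0: revealed 0 new [(none)] -> total=25
Click 4 (1,2) count=0: revealed 0 new [(none)] -> total=25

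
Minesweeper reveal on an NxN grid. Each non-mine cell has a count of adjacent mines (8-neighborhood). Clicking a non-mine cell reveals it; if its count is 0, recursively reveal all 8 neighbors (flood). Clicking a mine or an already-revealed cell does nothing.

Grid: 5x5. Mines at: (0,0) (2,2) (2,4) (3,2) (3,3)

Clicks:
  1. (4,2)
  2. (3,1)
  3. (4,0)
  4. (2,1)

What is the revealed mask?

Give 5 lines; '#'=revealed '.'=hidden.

Click 1 (4,2) count=2: revealed 1 new [(4,2)] -> total=1
Click 2 (3,1) count=2: revealed 1 new [(3,1)] -> total=2
Click 3 (4,0) count=0: revealed 7 new [(1,0) (1,1) (2,0) (2,1) (3,0) (4,0) (4,1)] -> total=9
Click 4 (2,1) count=2: revealed 0 new [(none)] -> total=9

Answer: .....
##...
##...
##...
###..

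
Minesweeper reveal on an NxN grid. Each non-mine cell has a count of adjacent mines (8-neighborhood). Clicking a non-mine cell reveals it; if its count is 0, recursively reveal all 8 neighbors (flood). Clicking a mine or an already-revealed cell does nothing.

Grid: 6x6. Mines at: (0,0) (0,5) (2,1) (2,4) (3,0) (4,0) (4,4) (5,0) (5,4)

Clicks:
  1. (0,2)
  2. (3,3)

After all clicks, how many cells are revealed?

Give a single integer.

Answer: 9

Derivation:
Click 1 (0,2) count=0: revealed 8 new [(0,1) (0,2) (0,3) (0,4) (1,1) (1,2) (1,3) (1,4)] -> total=8
Click 2 (3,3) count=2: revealed 1 new [(3,3)] -> total=9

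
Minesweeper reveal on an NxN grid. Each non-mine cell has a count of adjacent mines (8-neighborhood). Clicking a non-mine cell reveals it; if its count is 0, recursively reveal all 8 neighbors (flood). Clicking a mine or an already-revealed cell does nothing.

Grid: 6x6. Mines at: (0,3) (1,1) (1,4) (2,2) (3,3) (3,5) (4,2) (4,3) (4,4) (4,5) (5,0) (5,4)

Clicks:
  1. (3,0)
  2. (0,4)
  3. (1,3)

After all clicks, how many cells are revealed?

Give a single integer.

Answer: 8

Derivation:
Click 1 (3,0) count=0: revealed 6 new [(2,0) (2,1) (3,0) (3,1) (4,0) (4,1)] -> total=6
Click 2 (0,4) count=2: revealed 1 new [(0,4)] -> total=7
Click 3 (1,3) count=3: revealed 1 new [(1,3)] -> total=8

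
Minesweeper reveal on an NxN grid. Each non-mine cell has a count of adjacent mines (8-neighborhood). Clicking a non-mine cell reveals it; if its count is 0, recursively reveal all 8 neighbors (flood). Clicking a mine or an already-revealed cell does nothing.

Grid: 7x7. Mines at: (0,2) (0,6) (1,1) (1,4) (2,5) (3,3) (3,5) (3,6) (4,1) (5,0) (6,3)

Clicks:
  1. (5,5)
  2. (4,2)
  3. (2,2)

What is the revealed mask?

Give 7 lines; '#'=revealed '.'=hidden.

Answer: .......
.......
..#....
.......
..#.###
....###
....###

Derivation:
Click 1 (5,5) count=0: revealed 9 new [(4,4) (4,5) (4,6) (5,4) (5,5) (5,6) (6,4) (6,5) (6,6)] -> total=9
Click 2 (4,2) count=2: revealed 1 new [(4,2)] -> total=10
Click 3 (2,2) count=2: revealed 1 new [(2,2)] -> total=11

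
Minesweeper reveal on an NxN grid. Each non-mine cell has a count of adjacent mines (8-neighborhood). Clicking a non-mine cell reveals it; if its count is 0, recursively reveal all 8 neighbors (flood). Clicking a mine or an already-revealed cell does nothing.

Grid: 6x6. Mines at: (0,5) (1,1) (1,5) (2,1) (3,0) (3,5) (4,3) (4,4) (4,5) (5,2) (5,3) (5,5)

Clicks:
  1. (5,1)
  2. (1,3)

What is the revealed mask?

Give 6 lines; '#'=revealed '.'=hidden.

Click 1 (5,1) count=1: revealed 1 new [(5,1)] -> total=1
Click 2 (1,3) count=0: revealed 12 new [(0,2) (0,3) (0,4) (1,2) (1,3) (1,4) (2,2) (2,3) (2,4) (3,2) (3,3) (3,4)] -> total=13

Answer: ..###.
..###.
..###.
..###.
......
.#....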